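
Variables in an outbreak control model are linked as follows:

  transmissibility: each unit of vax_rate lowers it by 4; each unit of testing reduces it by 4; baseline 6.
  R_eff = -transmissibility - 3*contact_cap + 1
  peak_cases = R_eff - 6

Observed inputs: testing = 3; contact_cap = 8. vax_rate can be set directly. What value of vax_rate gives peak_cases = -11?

Substituting into the transmissibility equation gives transmissibility = -4*vax_rate - 6.
So R_eff = 4*vax_rate - 17.
Substituting into the peak_cases equation gives peak_cases = 4*vax_rate - 23.
Solve 4*vax_rate - 23 = -11: vax_rate = (-11 + 23) / 4 = 3.

vax_rate = 3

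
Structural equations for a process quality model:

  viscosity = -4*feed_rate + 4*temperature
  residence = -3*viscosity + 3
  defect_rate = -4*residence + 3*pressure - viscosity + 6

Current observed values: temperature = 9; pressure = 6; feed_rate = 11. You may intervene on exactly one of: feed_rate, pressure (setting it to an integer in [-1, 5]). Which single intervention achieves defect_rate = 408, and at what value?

Intervening on feed_rate: with other inputs at their observed values, defect_rate = -44*feed_rate + 408. Solving for 408 gives feed_rate = 0, within [-1, 5].
Intervening on pressure: defect_rate = 3*pressure - 94. Reaching 408 requires pressure = 502/3, not an integer.

set feed_rate = 0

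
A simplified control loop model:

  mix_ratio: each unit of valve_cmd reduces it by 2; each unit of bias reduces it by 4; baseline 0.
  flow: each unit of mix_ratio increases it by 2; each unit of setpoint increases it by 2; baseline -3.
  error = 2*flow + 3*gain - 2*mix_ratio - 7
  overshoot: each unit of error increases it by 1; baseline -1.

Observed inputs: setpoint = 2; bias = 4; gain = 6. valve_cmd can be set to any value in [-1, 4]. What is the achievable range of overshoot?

Substituting into the mix_ratio equation gives mix_ratio = -2*valve_cmd - 16.
flow becomes -4*valve_cmd - 31.
So error = -4*valve_cmd - 19.
So overshoot = -4*valve_cmd - 20.
Linear in valve_cmd, so extremes are at the endpoints: valve_cmd = -1 gives overshoot = -16; valve_cmd = 4 gives overshoot = -36.

-36 to -16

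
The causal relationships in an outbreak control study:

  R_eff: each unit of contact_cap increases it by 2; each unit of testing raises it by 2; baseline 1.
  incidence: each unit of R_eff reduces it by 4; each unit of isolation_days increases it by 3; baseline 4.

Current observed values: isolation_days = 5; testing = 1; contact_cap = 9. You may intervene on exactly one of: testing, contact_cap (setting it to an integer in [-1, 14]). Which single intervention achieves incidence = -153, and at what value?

set testing = 12

Intervening on testing: with other inputs at their observed values, incidence = -8*testing - 57. Solving for -153 gives testing = 12, within [-1, 14].
Intervening on contact_cap: incidence = -8*contact_cap + 7. Reaching -153 requires contact_cap = 20, outside [-1, 14].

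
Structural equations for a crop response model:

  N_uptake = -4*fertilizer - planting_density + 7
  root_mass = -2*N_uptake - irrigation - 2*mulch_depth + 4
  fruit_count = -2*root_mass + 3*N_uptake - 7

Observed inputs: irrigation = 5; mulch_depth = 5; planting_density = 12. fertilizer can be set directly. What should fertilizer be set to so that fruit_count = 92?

fertilizer = -4

Substituting into the N_uptake equation gives N_uptake = -4*fertilizer - 5.
Substituting into the root_mass equation gives root_mass = 8*fertilizer - 1.
Substituting into the fruit_count equation gives fruit_count = -28*fertilizer - 20.
Solve -28*fertilizer - 20 = 92: fertilizer = (92 + 20) / -28 = -4.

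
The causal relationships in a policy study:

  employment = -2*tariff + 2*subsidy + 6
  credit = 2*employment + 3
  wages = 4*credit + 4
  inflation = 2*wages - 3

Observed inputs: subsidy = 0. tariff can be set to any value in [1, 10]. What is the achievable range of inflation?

Substituting into the employment equation gives employment = -2*tariff + 6.
Substituting into the credit equation gives credit = -4*tariff + 15.
Substituting into the wages equation gives wages = -16*tariff + 64.
This gives inflation = -32*tariff + 125.
Linear in tariff, so extremes are at the endpoints: tariff = 1 gives inflation = 93; tariff = 10 gives inflation = -195.

-195 to 93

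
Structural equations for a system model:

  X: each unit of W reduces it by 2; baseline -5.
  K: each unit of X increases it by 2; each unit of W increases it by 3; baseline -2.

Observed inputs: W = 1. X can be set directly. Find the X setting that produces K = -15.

X = -8

Intervening on X fixes its value directly, overriding its dependence on W.
Substituting into the K equation gives K = 2*X + 1.
Solve 2*X + 1 = -15: X = (-15 - 1) / 2 = -8.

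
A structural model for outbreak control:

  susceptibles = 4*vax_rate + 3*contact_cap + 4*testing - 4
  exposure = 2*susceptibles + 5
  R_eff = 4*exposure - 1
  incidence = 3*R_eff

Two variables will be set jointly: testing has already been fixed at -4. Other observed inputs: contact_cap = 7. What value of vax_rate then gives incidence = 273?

With testing held at -4:
Substituting into the susceptibles equation gives susceptibles = 4*vax_rate + 1.
exposure becomes 8*vax_rate + 7.
R_eff becomes 32*vax_rate + 27.
Substituting into the incidence equation gives incidence = 96*vax_rate + 81.
Solve 96*vax_rate + 81 = 273: vax_rate = (273 - 81) / 96 = 2.

vax_rate = 2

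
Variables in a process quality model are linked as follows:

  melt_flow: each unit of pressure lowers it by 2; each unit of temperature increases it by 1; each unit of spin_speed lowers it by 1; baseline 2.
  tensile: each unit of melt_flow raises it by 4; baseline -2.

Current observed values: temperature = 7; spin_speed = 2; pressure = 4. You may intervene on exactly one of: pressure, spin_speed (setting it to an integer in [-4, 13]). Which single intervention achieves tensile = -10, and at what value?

set spin_speed = 3

Intervening on pressure: tensile = -8*pressure + 26. Reaching -10 requires pressure = 9/2, not an integer.
Intervening on spin_speed: with other inputs at their observed values, tensile = -4*spin_speed + 2. Solving for -10 gives spin_speed = 3, within [-4, 13].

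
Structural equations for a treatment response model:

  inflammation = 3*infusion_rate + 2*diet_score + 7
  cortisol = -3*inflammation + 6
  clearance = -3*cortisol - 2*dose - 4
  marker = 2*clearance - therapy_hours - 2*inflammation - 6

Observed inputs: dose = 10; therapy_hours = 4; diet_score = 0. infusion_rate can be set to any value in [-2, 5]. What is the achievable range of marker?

Substituting into the inflammation equation gives inflammation = 3*infusion_rate + 7.
So cortisol = -9*infusion_rate - 15.
clearance becomes 27*infusion_rate + 21.
Substituting into the marker equation gives marker = 48*infusion_rate + 18.
Linear in infusion_rate, so extremes are at the endpoints: infusion_rate = -2 gives marker = -78; infusion_rate = 5 gives marker = 258.

-78 to 258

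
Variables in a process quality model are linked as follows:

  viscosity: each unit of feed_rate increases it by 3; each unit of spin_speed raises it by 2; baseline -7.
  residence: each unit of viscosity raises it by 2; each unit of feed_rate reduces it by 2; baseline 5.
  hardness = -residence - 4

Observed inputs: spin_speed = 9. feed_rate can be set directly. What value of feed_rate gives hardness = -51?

feed_rate = 5

Substituting into the viscosity equation gives viscosity = 3*feed_rate + 11.
Substituting into the residence equation gives residence = 4*feed_rate + 27.
Substituting into the hardness equation gives hardness = -4*feed_rate - 31.
Solve -4*feed_rate - 31 = -51: feed_rate = (-51 + 31) / -4 = 5.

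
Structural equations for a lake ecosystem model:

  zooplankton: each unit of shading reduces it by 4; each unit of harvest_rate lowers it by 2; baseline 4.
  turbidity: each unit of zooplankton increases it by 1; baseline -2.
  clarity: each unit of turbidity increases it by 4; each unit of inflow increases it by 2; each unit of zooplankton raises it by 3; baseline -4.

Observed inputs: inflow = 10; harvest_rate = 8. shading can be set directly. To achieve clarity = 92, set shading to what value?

Substituting into the zooplankton equation gives zooplankton = -4*shading - 12.
Substituting into the turbidity equation gives turbidity = -4*shading - 14.
Substituting into the clarity equation gives clarity = -28*shading - 76.
Solve -28*shading - 76 = 92: shading = (92 + 76) / -28 = -6.

shading = -6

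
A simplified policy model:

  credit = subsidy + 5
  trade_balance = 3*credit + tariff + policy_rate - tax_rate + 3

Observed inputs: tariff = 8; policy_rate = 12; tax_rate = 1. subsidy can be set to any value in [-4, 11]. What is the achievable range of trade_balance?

Substituting into the trade_balance equation gives trade_balance = 3*subsidy + 37.
Linear in subsidy, so extremes are at the endpoints: subsidy = -4 gives trade_balance = 25; subsidy = 11 gives trade_balance = 70.

25 to 70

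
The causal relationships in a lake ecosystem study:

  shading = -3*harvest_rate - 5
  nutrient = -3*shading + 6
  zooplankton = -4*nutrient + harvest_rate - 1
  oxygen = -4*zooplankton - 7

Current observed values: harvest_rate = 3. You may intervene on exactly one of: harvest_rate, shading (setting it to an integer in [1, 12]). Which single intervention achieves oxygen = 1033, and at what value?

Intervening on harvest_rate: with other inputs at their observed values, oxygen = 140*harvest_rate + 333. Solving for 1033 gives harvest_rate = 5, within [1, 12].
Intervening on shading: oxygen = -48*shading + 81. Reaching 1033 requires shading = -119/6, not an integer.

set harvest_rate = 5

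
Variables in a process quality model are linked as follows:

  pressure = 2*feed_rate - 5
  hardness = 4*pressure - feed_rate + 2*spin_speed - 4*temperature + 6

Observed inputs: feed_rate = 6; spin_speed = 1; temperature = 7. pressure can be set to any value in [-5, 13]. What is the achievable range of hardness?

-46 to 26

Intervening on pressure fixes its value directly, overriding its dependence on feed_rate.
Substituting into the hardness equation gives hardness = 4*pressure - 26.
Linear in pressure, so extremes are at the endpoints: pressure = -5 gives hardness = -46; pressure = 13 gives hardness = 26.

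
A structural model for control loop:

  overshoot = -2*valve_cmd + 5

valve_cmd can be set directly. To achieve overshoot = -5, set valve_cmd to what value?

Solve -2*valve_cmd + 5 = -5: valve_cmd = (-5 - 5) / -2 = 5.

valve_cmd = 5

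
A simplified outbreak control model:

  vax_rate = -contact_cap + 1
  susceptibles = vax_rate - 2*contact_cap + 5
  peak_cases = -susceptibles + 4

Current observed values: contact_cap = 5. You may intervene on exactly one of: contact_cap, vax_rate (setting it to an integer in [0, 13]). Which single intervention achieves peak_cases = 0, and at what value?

Intervening on contact_cap: peak_cases = 3*contact_cap - 2. Reaching 0 requires contact_cap = 2/3, not an integer.
Intervening on vax_rate: with other inputs at their observed values, peak_cases = -vax_rate + 9. Solving for 0 gives vax_rate = 9, within [0, 13].

set vax_rate = 9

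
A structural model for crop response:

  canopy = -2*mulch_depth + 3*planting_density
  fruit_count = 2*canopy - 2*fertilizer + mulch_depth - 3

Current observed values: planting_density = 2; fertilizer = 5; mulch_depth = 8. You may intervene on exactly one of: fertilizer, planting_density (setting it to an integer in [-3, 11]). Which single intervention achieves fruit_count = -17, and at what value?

Intervening on fertilizer: with other inputs at their observed values, fruit_count = -2*fertilizer - 15. Solving for -17 gives fertilizer = 1, within [-3, 11].
Intervening on planting_density: fruit_count = 6*planting_density - 37. Reaching -17 requires planting_density = 10/3, not an integer.

set fertilizer = 1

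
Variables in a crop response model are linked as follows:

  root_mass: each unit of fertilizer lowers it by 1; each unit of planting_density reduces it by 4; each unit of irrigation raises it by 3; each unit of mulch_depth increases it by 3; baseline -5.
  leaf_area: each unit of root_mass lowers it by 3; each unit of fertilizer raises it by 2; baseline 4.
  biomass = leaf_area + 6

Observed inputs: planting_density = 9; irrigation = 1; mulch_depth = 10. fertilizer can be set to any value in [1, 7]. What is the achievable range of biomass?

Substituting into the root_mass equation gives root_mass = -fertilizer - 8.
This gives leaf_area = 5*fertilizer + 28.
biomass becomes 5*fertilizer + 34.
Linear in fertilizer, so extremes are at the endpoints: fertilizer = 1 gives biomass = 39; fertilizer = 7 gives biomass = 69.

39 to 69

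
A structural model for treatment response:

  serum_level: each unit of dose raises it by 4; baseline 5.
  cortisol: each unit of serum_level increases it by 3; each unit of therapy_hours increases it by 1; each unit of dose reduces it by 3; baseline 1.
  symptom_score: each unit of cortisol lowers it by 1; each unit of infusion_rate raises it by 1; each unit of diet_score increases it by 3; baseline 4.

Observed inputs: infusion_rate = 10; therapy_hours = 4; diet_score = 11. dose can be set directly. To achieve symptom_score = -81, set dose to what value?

dose = 12

Substituting into the cortisol equation gives cortisol = 9*dose + 20.
symptom_score becomes -9*dose + 27.
Solve -9*dose + 27 = -81: dose = (-81 - 27) / -9 = 12.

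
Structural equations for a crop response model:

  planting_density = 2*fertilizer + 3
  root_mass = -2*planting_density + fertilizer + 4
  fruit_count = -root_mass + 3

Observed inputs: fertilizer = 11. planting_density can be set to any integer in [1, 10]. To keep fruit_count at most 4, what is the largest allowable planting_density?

planting_density = 8

Intervening on planting_density fixes its value directly, overriding its dependence on fertilizer.
Substituting into the root_mass equation gives root_mass = -2*planting_density + 15.
Substituting into the fruit_count equation gives fruit_count = 2*planting_density - 12.
Require 2*planting_density - 12 ≤ 4, so planting_density ≤ 8.
The largest integer in [1, 10] satisfying this is 8.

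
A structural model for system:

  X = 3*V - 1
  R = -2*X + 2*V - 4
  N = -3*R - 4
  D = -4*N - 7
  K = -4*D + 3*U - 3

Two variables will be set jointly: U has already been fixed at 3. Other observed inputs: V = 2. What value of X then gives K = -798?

X = -8

With U held at 3:
Intervening on X fixes its value directly, overriding its dependence on V.
Substituting into the R equation gives R = -2*X.
Substituting into the N equation gives N = 6*X - 4.
This gives D = -24*X + 9.
This gives K = 96*X - 30.
Solve 96*X - 30 = -798: X = (-798 + 30) / 96 = -8.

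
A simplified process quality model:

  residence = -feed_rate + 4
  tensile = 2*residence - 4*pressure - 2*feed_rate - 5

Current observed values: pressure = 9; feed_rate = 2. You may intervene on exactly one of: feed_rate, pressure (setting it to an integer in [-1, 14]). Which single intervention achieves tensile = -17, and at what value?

set pressure = 3

Intervening on feed_rate: tensile = -4*feed_rate - 33. Reaching -17 requires feed_rate = -4, outside [-1, 14].
Intervening on pressure: with other inputs at their observed values, tensile = -4*pressure - 5. Solving for -17 gives pressure = 3, within [-1, 14].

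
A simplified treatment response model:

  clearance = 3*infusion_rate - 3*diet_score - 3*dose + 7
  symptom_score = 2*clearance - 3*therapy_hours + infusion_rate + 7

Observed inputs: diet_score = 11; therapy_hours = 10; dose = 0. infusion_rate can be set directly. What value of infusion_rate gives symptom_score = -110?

infusion_rate = -5

Substituting into the clearance equation gives clearance = 3*infusion_rate - 26.
So symptom_score = 7*infusion_rate - 75.
Solve 7*infusion_rate - 75 = -110: infusion_rate = (-110 + 75) / 7 = -5.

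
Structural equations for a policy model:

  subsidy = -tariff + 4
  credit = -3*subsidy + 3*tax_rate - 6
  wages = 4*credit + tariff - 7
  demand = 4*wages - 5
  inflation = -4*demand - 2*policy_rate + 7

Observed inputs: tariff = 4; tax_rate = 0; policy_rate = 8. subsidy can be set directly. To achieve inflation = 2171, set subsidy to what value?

Intervening on subsidy fixes its value directly, overriding its dependence on tariff.
Substituting into the credit equation gives credit = -3*subsidy - 6.
Substituting into the wages equation gives wages = -12*subsidy - 27.
So demand = -48*subsidy - 113.
Substituting into the inflation equation gives inflation = 192*subsidy + 443.
Solve 192*subsidy + 443 = 2171: subsidy = (2171 - 443) / 192 = 9.

subsidy = 9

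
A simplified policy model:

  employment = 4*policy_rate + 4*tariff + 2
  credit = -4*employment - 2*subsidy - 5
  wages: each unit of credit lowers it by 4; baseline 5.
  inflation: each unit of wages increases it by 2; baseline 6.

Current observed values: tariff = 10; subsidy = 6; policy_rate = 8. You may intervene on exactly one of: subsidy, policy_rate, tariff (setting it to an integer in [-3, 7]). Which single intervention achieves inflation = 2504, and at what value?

Intervening on subsidy: with other inputs at their observed values, inflation = 16*subsidy + 2424. Solving for 2504 gives subsidy = 5, within [-3, 7].
Intervening on policy_rate: inflation = 128*policy_rate + 1496. Reaching 2504 requires policy_rate = 63/8, not an integer.
Intervening on tariff: inflation = 128*tariff + 1240. Reaching 2504 requires tariff = 79/8, not an integer.

set subsidy = 5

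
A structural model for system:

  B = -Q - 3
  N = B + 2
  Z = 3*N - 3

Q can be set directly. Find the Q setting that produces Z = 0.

Substituting into the N equation gives N = -Q - 1.
Substituting into the Z equation gives Z = -3*Q - 6.
Solve -3*Q - 6 = 0: Q = (0 + 6) / -3 = -2.

Q = -2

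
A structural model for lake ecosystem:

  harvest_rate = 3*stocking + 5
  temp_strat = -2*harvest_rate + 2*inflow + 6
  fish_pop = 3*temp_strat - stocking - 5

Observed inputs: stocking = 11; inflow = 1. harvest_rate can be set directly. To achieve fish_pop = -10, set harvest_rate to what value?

Intervening on harvest_rate fixes its value directly, overriding its dependence on stocking.
Substituting into the temp_strat equation gives temp_strat = -2*harvest_rate + 8.
This gives fish_pop = -6*harvest_rate + 8.
Solve -6*harvest_rate + 8 = -10: harvest_rate = (-10 - 8) / -6 = 3.

harvest_rate = 3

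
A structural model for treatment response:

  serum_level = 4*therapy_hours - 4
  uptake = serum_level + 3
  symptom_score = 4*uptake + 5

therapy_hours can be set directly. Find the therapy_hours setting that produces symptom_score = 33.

therapy_hours = 2

Substituting into the uptake equation gives uptake = 4*therapy_hours - 1.
Substituting into the symptom_score equation gives symptom_score = 16*therapy_hours + 1.
Solve 16*therapy_hours + 1 = 33: therapy_hours = (33 - 1) / 16 = 2.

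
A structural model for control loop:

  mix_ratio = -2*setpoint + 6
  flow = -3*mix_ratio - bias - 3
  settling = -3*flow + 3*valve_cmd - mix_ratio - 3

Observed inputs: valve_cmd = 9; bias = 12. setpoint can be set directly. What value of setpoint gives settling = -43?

Substituting into the flow equation gives flow = 6*setpoint - 33.
settling becomes -16*setpoint + 117.
Solve -16*setpoint + 117 = -43: setpoint = (-43 - 117) / -16 = 10.

setpoint = 10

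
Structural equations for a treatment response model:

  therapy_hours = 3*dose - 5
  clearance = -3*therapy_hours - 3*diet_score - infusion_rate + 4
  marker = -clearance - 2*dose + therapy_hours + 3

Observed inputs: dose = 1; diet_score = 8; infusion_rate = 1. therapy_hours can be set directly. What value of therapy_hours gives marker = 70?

Intervening on therapy_hours fixes its value directly, overriding its dependence on dose.
Substituting into the clearance equation gives clearance = -3*therapy_hours - 21.
marker becomes 4*therapy_hours + 22.
Solve 4*therapy_hours + 22 = 70: therapy_hours = (70 - 22) / 4 = 12.

therapy_hours = 12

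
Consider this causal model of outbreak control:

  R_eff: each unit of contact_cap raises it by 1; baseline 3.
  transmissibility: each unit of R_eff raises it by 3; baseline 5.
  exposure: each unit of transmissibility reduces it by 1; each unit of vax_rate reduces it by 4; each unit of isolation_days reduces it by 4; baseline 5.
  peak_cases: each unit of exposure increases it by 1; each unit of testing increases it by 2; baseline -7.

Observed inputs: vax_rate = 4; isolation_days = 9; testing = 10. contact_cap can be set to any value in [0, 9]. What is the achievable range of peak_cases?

-75 to -48

Substituting into the transmissibility equation gives transmissibility = 3*contact_cap + 14.
Substituting into the exposure equation gives exposure = -3*contact_cap - 61.
Substituting into the peak_cases equation gives peak_cases = -3*contact_cap - 48.
Linear in contact_cap, so extremes are at the endpoints: contact_cap = 0 gives peak_cases = -48; contact_cap = 9 gives peak_cases = -75.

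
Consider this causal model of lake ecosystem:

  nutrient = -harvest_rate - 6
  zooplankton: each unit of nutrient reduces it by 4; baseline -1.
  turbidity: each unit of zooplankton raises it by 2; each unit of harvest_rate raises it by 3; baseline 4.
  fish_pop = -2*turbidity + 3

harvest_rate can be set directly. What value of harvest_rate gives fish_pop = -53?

Substituting into the zooplankton equation gives zooplankton = 4*harvest_rate + 23.
So turbidity = 11*harvest_rate + 50.
Substituting into the fish_pop equation gives fish_pop = -22*harvest_rate - 97.
Solve -22*harvest_rate - 97 = -53: harvest_rate = (-53 + 97) / -22 = -2.

harvest_rate = -2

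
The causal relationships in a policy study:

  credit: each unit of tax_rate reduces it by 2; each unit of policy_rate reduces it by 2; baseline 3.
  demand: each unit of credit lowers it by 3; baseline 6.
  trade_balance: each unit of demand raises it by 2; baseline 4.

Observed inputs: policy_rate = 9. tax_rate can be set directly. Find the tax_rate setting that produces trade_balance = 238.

Substituting into the credit equation gives credit = -2*tax_rate - 15.
So demand = 6*tax_rate + 51.
So trade_balance = 12*tax_rate + 106.
Solve 12*tax_rate + 106 = 238: tax_rate = (238 - 106) / 12 = 11.

tax_rate = 11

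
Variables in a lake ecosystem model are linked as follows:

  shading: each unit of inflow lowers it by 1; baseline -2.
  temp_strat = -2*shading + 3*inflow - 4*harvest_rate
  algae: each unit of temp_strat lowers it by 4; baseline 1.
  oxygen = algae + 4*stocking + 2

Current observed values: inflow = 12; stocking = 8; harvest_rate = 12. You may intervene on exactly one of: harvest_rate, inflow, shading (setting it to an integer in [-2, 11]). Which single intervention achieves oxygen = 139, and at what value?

Intervening on harvest_rate: oxygen = 16*harvest_rate - 221. Reaching 139 requires harvest_rate = 45/2, not an integer.
Intervening on inflow: oxygen = -20*inflow + 211. Reaching 139 requires inflow = 18/5, not an integer.
Intervening on shading: with other inputs at their observed values, oxygen = 8*shading + 83. Solving for 139 gives shading = 7, within [-2, 11].

set shading = 7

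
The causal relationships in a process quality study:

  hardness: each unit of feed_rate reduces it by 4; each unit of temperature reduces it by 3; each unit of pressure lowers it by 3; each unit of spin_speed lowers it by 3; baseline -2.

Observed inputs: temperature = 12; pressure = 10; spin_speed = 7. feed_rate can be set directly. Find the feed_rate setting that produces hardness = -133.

feed_rate = 11

Substituting into the hardness equation gives hardness = -4*feed_rate - 89.
Solve -4*feed_rate - 89 = -133: feed_rate = (-133 + 89) / -4 = 11.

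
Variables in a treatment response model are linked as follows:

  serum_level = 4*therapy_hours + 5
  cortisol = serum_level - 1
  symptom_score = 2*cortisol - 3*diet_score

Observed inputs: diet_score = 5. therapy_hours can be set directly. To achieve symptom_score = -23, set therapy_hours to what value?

Substituting into the cortisol equation gives cortisol = 4*therapy_hours + 4.
Substituting into the symptom_score equation gives symptom_score = 8*therapy_hours - 7.
Solve 8*therapy_hours - 7 = -23: therapy_hours = (-23 + 7) / 8 = -2.

therapy_hours = -2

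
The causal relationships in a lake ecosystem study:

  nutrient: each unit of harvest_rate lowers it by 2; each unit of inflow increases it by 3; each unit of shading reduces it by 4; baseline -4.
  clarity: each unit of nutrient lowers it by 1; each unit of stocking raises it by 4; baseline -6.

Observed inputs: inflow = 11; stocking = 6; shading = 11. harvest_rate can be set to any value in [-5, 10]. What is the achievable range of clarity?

Substituting into the nutrient equation gives nutrient = -2*harvest_rate - 15.
Substituting into the clarity equation gives clarity = 2*harvest_rate + 33.
Linear in harvest_rate, so extremes are at the endpoints: harvest_rate = -5 gives clarity = 23; harvest_rate = 10 gives clarity = 53.

23 to 53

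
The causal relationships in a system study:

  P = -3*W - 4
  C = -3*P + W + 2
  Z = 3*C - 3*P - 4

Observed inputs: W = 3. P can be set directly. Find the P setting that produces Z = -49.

P = 5

Intervening on P fixes its value directly, overriding its dependence on W.
Substituting into the C equation gives C = -3*P + 5.
Substituting into the Z equation gives Z = -12*P + 11.
Solve -12*P + 11 = -49: P = (-49 - 11) / -12 = 5.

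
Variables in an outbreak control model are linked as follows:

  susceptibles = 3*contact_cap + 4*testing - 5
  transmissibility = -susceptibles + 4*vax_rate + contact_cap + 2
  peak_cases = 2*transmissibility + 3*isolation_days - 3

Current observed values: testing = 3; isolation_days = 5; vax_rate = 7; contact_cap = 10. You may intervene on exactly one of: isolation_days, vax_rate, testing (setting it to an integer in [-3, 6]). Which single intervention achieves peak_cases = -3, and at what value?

Intervening on isolation_days: with other inputs at their observed values, peak_cases = 3*isolation_days + 3. Solving for -3 gives isolation_days = -2, within [-3, 6].
Intervening on vax_rate: peak_cases = 8*vax_rate - 38. Reaching -3 requires vax_rate = 35/8, not an integer.
Intervening on testing: peak_cases = -8*testing + 42. Reaching -3 requires testing = 45/8, not an integer.

set isolation_days = -2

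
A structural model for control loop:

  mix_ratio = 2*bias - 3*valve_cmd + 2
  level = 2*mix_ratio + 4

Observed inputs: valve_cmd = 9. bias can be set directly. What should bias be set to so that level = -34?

bias = 3

Substituting into the mix_ratio equation gives mix_ratio = 2*bias - 25.
Substituting into the level equation gives level = 4*bias - 46.
Solve 4*bias - 46 = -34: bias = (-34 + 46) / 4 = 3.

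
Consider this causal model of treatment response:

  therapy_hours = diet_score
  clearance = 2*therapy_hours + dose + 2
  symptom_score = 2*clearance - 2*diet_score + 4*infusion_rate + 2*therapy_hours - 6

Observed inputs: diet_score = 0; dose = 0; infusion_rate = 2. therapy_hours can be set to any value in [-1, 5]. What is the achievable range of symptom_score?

Intervening on therapy_hours fixes its value directly, overriding its dependence on diet_score.
Substituting into the clearance equation gives clearance = 2*therapy_hours + 2.
Substituting into the symptom_score equation gives symptom_score = 6*therapy_hours + 6.
Linear in therapy_hours, so extremes are at the endpoints: therapy_hours = -1 gives symptom_score = 0; therapy_hours = 5 gives symptom_score = 36.

0 to 36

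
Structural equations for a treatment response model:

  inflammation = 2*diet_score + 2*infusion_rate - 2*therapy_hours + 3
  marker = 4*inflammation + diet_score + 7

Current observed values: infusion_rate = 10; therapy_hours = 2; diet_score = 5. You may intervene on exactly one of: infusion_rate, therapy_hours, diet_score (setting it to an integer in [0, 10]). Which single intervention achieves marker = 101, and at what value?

set diet_score = 2

Intervening on infusion_rate: marker = 8*infusion_rate + 48. Reaching 101 requires infusion_rate = 53/8, not an integer.
Intervening on therapy_hours: marker = -8*therapy_hours + 144. Reaching 101 requires therapy_hours = 43/8, not an integer.
Intervening on diet_score: with other inputs at their observed values, marker = 9*diet_score + 83. Solving for 101 gives diet_score = 2, within [0, 10].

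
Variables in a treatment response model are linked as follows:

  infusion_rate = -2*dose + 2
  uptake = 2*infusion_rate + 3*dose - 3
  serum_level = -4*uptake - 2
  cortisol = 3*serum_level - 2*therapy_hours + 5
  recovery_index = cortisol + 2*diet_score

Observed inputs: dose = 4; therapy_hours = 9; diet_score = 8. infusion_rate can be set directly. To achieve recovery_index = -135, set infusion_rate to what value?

infusion_rate = 1

Intervening on infusion_rate fixes its value directly, overriding its dependence on dose.
Substituting into the uptake equation gives uptake = 2*infusion_rate + 9.
serum_level becomes -8*infusion_rate - 38.
Substituting into the cortisol equation gives cortisol = -24*infusion_rate - 127.
So recovery_index = -24*infusion_rate - 111.
Solve -24*infusion_rate - 111 = -135: infusion_rate = (-135 + 111) / -24 = 1.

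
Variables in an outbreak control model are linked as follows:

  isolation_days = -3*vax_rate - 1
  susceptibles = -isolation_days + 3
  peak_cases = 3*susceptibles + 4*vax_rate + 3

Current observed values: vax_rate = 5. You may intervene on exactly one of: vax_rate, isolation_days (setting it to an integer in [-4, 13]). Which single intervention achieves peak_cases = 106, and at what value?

set vax_rate = 7

Intervening on vax_rate: with other inputs at their observed values, peak_cases = 13*vax_rate + 15. Solving for 106 gives vax_rate = 7, within [-4, 13].
Intervening on isolation_days: peak_cases = -3*isolation_days + 32. Reaching 106 requires isolation_days = -74/3, not an integer.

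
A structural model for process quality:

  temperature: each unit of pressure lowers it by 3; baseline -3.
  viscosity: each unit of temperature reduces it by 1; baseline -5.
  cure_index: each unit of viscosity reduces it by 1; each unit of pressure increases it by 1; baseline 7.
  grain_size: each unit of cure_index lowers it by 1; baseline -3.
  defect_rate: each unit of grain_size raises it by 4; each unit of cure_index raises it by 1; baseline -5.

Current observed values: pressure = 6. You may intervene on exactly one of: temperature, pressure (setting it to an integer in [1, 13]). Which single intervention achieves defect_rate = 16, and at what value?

set pressure = 10

Intervening on temperature: defect_rate = -3*temperature - 71. Reaching 16 requires temperature = -29, outside [1, 13].
Intervening on pressure: with other inputs at their observed values, defect_rate = 6*pressure - 44. Solving for 16 gives pressure = 10, within [1, 13].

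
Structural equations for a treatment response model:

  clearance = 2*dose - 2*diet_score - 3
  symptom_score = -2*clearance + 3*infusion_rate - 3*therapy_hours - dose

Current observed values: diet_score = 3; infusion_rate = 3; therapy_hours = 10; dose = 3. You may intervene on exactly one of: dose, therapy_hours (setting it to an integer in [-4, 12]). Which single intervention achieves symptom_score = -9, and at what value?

set therapy_hours = 7

Intervening on dose: symptom_score = -5*dose - 3. Reaching -9 requires dose = 6/5, not an integer.
Intervening on therapy_hours: with other inputs at their observed values, symptom_score = -3*therapy_hours + 12. Solving for -9 gives therapy_hours = 7, within [-4, 12].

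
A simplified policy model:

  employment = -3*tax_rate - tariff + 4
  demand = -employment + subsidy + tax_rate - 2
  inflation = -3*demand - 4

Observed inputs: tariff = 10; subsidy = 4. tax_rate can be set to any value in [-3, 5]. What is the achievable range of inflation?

-88 to 8

Substituting into the employment equation gives employment = -3*tax_rate - 6.
Substituting into the demand equation gives demand = 4*tax_rate + 8.
inflation becomes -12*tax_rate - 28.
Linear in tax_rate, so extremes are at the endpoints: tax_rate = -3 gives inflation = 8; tax_rate = 5 gives inflation = -88.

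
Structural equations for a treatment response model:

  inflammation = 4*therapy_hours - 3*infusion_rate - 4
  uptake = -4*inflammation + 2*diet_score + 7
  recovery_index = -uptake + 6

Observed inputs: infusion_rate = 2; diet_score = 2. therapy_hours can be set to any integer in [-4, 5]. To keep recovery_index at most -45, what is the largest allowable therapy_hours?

therapy_hours = 0

Substituting into the inflammation equation gives inflammation = 4*therapy_hours - 10.
Substituting into the uptake equation gives uptake = -16*therapy_hours + 51.
Substituting into the recovery_index equation gives recovery_index = 16*therapy_hours - 45.
Require 16*therapy_hours - 45 ≤ -45, so therapy_hours ≤ 0.
The largest integer in [-4, 5] satisfying this is 0.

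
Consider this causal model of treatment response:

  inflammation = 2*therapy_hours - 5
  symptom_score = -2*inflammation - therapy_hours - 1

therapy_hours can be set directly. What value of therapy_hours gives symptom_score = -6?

Substituting into the symptom_score equation gives symptom_score = -5*therapy_hours + 9.
Solve -5*therapy_hours + 9 = -6: therapy_hours = (-6 - 9) / -5 = 3.

therapy_hours = 3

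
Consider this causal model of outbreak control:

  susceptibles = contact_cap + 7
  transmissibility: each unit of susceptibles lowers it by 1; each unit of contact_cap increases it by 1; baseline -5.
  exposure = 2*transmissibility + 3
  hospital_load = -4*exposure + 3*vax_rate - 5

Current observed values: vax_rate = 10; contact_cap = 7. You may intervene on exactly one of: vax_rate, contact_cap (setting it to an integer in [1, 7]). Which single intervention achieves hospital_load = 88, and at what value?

Intervening on vax_rate: with other inputs at their observed values, hospital_load = 3*vax_rate + 79. Solving for 88 gives vax_rate = 3, within [1, 7].
Intervening on contact_cap: the paths from contact_cap to hospital_load cancel (net effect zero), leaving hospital_load = 109; 88 is unreachable this way.

set vax_rate = 3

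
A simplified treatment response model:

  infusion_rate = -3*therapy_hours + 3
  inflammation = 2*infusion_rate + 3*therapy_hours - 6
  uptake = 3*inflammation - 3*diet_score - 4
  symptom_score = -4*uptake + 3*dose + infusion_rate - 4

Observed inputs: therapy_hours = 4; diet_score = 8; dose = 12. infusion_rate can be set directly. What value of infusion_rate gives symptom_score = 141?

Intervening on infusion_rate fixes its value directly, overriding its dependence on therapy_hours.
Substituting into the inflammation equation gives inflammation = 2*infusion_rate + 6.
Substituting into the uptake equation gives uptake = 6*infusion_rate - 10.
Substituting into the symptom_score equation gives symptom_score = -23*infusion_rate + 72.
Solve -23*infusion_rate + 72 = 141: infusion_rate = (141 - 72) / -23 = -3.

infusion_rate = -3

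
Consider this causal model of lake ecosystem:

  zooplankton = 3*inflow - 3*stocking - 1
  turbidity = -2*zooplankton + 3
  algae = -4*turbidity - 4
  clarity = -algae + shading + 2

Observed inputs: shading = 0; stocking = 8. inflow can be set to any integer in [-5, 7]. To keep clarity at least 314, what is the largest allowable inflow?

inflow = -4

Substituting into the zooplankton equation gives zooplankton = 3*inflow - 25.
Substituting into the turbidity equation gives turbidity = -6*inflow + 53.
Substituting into the algae equation gives algae = 24*inflow - 216.
So clarity = -24*inflow + 218.
Require -24*inflow + 218 ≥ 314, so inflow ≤ -4.
The largest integer in [-5, 7] satisfying this is -4.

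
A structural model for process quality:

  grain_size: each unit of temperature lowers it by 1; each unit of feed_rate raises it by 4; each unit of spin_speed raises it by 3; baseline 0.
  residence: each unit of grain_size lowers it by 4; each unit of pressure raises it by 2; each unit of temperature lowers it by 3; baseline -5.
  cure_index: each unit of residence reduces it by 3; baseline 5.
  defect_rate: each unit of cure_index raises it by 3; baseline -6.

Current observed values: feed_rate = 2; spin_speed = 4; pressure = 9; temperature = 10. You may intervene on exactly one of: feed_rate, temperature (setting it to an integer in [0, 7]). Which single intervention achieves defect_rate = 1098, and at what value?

set feed_rate = 6

Intervening on feed_rate: with other inputs at their observed values, defect_rate = 144*feed_rate + 234. Solving for 1098 gives feed_rate = 6, within [0, 7].
Intervening on temperature: defect_rate = -9*temperature + 612. Reaching 1098 requires temperature = -54, outside [0, 7].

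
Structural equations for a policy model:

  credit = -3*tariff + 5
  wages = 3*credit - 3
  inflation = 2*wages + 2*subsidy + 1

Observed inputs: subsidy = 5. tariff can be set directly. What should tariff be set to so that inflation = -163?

tariff = 11

Substituting into the wages equation gives wages = -9*tariff + 12.
So inflation = -18*tariff + 35.
Solve -18*tariff + 35 = -163: tariff = (-163 - 35) / -18 = 11.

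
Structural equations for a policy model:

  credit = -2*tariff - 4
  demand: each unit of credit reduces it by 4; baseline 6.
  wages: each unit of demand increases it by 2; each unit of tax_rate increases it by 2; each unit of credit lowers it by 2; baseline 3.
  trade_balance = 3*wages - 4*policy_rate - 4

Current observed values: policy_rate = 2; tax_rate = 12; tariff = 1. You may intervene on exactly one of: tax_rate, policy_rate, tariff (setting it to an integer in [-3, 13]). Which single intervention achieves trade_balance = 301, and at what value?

Intervening on tax_rate: trade_balance = 6*tax_rate + 213. Reaching 301 requires tax_rate = 44/3, not an integer.
Intervening on policy_rate: with other inputs at their observed values, trade_balance = -4*policy_rate + 293. Solving for 301 gives policy_rate = -2, within [-3, 13].
Intervening on tariff: trade_balance = 60*tariff + 225. Reaching 301 requires tariff = 19/15, not an integer.

set policy_rate = -2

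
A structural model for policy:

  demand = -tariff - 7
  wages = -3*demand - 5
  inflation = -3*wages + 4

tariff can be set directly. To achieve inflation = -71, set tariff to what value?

tariff = 3

Substituting into the wages equation gives wages = 3*tariff + 16.
Substituting into the inflation equation gives inflation = -9*tariff - 44.
Solve -9*tariff - 44 = -71: tariff = (-71 + 44) / -9 = 3.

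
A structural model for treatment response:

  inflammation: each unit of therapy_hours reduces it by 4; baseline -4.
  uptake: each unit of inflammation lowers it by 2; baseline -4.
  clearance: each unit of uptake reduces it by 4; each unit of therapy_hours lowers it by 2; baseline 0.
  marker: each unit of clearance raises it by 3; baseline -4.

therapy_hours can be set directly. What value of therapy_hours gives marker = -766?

Substituting into the uptake equation gives uptake = 8*therapy_hours + 4.
Substituting into the clearance equation gives clearance = -34*therapy_hours - 16.
So marker = -102*therapy_hours - 52.
Solve -102*therapy_hours - 52 = -766: therapy_hours = (-766 + 52) / -102 = 7.

therapy_hours = 7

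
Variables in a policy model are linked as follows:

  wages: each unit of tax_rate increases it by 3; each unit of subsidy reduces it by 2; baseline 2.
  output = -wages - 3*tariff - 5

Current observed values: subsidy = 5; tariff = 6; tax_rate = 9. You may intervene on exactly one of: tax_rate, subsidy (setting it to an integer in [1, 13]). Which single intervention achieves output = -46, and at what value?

set subsidy = 3

Intervening on tax_rate: output = -3*tax_rate - 15. Reaching -46 requires tax_rate = 31/3, not an integer.
Intervening on subsidy: with other inputs at their observed values, output = 2*subsidy - 52. Solving for -46 gives subsidy = 3, within [1, 13].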